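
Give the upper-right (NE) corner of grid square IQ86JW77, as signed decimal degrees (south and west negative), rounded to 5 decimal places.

76.95000, -3.18333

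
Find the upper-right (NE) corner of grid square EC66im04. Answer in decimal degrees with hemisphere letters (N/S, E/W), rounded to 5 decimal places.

63.47917° S, 87.32500° W

Field E=4, C=2: +4·20° lon, +2·10° lat → SW at lon -100°, lat -70°.
Square 6, 6: +6·2° lon, +6·1° lat → SW at lon -88°, lat -64°.
Subsquare i=8, m=12: +8·0.0833333° lon, +12·0.0416667° lat → SW at lon -87.3333°, lat -63.5°.
Extended square 0, 4: +0·0.00833333° lon, +4·0.00416667° lat → SW at lon -87.3333°, lat -63.4833°.
Cell spans 0.00833333° lon × 0.00416667° lat. NE corner is SW corner plus one full cell.
latitude 63.47917° S, longitude 87.32500° W.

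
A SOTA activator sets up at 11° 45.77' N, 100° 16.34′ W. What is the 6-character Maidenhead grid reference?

DK91us

Add 180° to longitude and 90° to latitude: 79.7277, 101.7628.
Field: 79.7277/20 → 3 → D, 101.7628/10 → 10 → K; chars DK.
Square: 19.7277/2 → 9, 1.7628/1 → 1; chars 91.
Subsquare: 1.7277/0.0833333 → 20 → u, 0.7628/0.0416667 → 18 → s; chars us.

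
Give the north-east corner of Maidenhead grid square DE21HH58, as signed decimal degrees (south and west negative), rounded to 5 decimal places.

-48.67083, -115.36667

Field D=3, E=4: +3·20° lon, +4·10° lat → SW at lon -120°, lat -50°.
Square 2, 1: +2·2° lon, +1·1° lat → SW at lon -116°, lat -49°.
Subsquare h=7, h=7: +7·0.0833333° lon, +7·0.0416667° lat → SW at lon -115.417°, lat -48.7083°.
Extended square 5, 8: +5·0.00833333° lon, +8·0.00416667° lat → SW at lon -115.375°, lat -48.675°.
Cell spans 0.00833333° lon × 0.00416667° lat. NE corner is SW corner plus one full cell.
latitude -48.67083, longitude -115.36667.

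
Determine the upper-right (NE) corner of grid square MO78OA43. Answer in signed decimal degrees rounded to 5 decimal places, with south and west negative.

Field M=12, O=14: +12·20° lon, +14·10° lat → SW at lon 60°, lat 50°.
Square 7, 8: +7·2° lon, +8·1° lat → SW at lon 74°, lat 58°.
Subsquare o=14, a=0: +14·0.0833333° lon, +0·0.0416667° lat → SW at lon 75.1667°, lat 58°.
Extended square 4, 3: +4·0.00833333° lon, +3·0.00416667° lat → SW at lon 75.2°, lat 58.0125°.
Cell spans 0.00833333° lon × 0.00416667° lat. NE corner is SW corner plus one full cell.
latitude 58.01667, longitude 75.20833.

58.01667, 75.20833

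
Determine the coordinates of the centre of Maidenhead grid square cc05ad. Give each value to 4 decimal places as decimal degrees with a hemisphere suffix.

64.8542° S, 139.9583° W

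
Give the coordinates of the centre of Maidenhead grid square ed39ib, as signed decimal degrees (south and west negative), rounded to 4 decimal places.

-50.9375, -93.2917

Field E=4, D=3: +4·20° lon, +3·10° lat → SW at lon -100°, lat -60°.
Square 3, 9: +3·2° lon, +9·1° lat → SW at lon -94°, lat -51°.
Subsquare i=8, b=1: +8·0.0833333° lon, +1·0.0416667° lat → SW at lon -93.3333°, lat -50.9583°.
Cell spans 0.0833333° lon × 0.0416667° lat. Centre is SW corner plus half of each.
latitude -50.9375, longitude -93.2917.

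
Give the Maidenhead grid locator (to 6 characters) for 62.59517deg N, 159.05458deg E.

QP92mo

Add 180° to longitude and 90° to latitude: 339.0546, 152.5952.
Field (20°×10°, letters A–R): 339.0546/20 → 16 → Q, 152.5952/10 → 15 → P; chars QP.
Square (2°×1°, digits 0–9): 19.0546/2 → 9, 2.5952/1 → 2; chars 92.
Subsquare (5′×2.5′, letters a–x): 1.0546/0.0833333 → 12 → m, 0.5952/0.0416667 → 14 → o; chars mo.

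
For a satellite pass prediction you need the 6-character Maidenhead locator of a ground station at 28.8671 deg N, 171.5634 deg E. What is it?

RL58su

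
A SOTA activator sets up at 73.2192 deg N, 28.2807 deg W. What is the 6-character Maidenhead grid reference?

HQ53uf

Offset from 180°W / 90°S: lon 151.7193°, lat 163.2192°.
Field: 151.7193/20 → 7 → H, 163.2192/10 → 16 → Q; chars HQ.
Square: 11.7193/2 → 5, 3.2192/1 → 3; chars 53.
Subsquare: 1.7193/0.0833333 → 20 → u, 0.2192/0.0416667 → 5 → f; chars uf.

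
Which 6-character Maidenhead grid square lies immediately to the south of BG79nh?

BG79ng

Latitude subsquare h = 7; −1 → 6 = g.
The longitude characters are unchanged.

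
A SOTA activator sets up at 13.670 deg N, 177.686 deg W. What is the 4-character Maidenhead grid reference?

Offset from 180°W / 90°S: lon 2.31°, lat 103.67°.
Field (20°×10°, letters A–R): 2.31/20 → 0 → A, 103.67/10 → 10 → K; chars AK.
Square (2°×1°, digits 0–9): 2.31/2 → 1, 3.67/1 → 3; chars 13.

AK13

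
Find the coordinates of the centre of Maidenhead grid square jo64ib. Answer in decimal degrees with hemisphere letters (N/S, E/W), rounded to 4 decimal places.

54.0625° N, 12.7083° E

Field J=9, O=14: +9·20° lon, +14·10° lat → SW at lon 0°, lat 50°.
Square 6, 4: +6·2° lon, +4·1° lat → SW at lon 12°, lat 54°.
Subsquare i=8, b=1: +8·0.0833333° lon, +1·0.0416667° lat → SW at lon 12.6667°, lat 54.0417°.
Cell spans 0.0833333° lon × 0.0416667° lat. Centre is SW corner plus half of each.
latitude 54.0625° N, longitude 12.7083° E.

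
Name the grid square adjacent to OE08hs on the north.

Latitude subsquare s = 18; +1 → 19 = t.
The longitude characters are unchanged.

OE08ht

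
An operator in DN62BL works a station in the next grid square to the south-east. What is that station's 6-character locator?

DN62ck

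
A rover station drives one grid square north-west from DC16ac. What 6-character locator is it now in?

Longitude subsquare a = 0; −1 → -1, wraps to 23 = x, carry into square.
Longitude square 1; −1 → 0.
Latitude subsquare c = 2; +1 → 3 = d.

DC06xd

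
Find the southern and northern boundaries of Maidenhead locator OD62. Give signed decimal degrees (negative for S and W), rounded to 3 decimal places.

-58.000, -57.000

Field O=14, D=3: +14·20° lon, +3·10° lat → SW at lon 100°, lat -60°.
Square 6, 2: +6·2° lon, +2·1° lat → SW at lon 112°, lat -58°.
Cell spans 2° lon × 1° lat.
south -58.000, north -57.000.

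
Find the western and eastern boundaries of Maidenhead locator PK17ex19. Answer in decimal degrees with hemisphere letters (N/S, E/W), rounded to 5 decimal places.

122.34167° E, 122.35000° E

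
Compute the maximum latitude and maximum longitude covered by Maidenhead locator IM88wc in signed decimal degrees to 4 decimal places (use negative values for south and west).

38.1250, -2.0833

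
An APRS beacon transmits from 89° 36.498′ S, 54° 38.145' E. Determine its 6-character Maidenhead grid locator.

LA70hj

Add 180° to longitude and 90° to latitude: 234.6358, 0.3917.
Field: lon ⌊234.6358/20⌋ = 11 → L; lat ⌊0.3917/10⌋ = 0 → A.
Square: lon ⌊14.6358/2⌋ = 7; lat ⌊0.3917/1⌋ = 0.
Subsquare: lon ⌊0.6358/0.0833333⌋ = 7 → h; lat ⌊0.3917/0.0416667⌋ = 9 → j.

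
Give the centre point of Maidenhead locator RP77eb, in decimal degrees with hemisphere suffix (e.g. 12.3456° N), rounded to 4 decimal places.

Field R=17, P=15: +17·20° lon, +15·10° lat → SW at lon 160°, lat 60°.
Square 7, 7: +7·2° lon, +7·1° lat → SW at lon 174°, lat 67°.
Subsquare e=4, b=1: +4·0.0833333° lon, +1·0.0416667° lat → SW at lon 174.333°, lat 67.0417°.
Cell spans 0.0833333° lon × 0.0416667° lat. Centre is SW corner plus half of each.
latitude 67.0625° N, longitude 174.3750° E.

67.0625° N, 174.3750° E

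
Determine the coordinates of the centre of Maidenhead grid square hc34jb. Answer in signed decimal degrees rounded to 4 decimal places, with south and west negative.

-65.9375, -33.2083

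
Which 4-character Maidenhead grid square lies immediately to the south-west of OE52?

OE41

Longitude square 5; −1 → 4.
Latitude square 2; −1 → 1.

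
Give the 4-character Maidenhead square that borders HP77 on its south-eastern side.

Longitude square 7; +1 → 8.
Latitude square 7; −1 → 6.

HP86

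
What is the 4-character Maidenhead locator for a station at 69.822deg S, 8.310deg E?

JC40

Offset from 180°W / 90°S: lon 188.31°, lat 20.18°.
Field: lon ⌊188.31/20⌋ = 9 → J; lat ⌊20.18/10⌋ = 2 → C.
Square: lon ⌊8.31/2⌋ = 4; lat ⌊0.18/1⌋ = 0.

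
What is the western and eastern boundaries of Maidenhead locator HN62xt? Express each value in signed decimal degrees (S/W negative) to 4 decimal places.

Field H=7, N=13: +7·20° lon, +13·10° lat → SW at lon -40°, lat 40°.
Square 6, 2: +6·2° lon, +2·1° lat → SW at lon -28°, lat 42°.
Subsquare x=23, t=19: +23·0.0833333° lon, +19·0.0416667° lat → SW at lon -26.0833°, lat 42.7917°.
Cell spans 0.0833333° lon × 0.0416667° lat.
west -26.0833, east -26.0000.

-26.0833, -26.0000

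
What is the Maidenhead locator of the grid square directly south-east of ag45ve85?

AG45ve94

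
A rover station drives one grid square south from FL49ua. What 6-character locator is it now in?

FL48ux

Latitude subsquare a = 0; −1 → -1, wraps to 23 = x, carry into square.
Latitude square 9; −1 → 8.
The longitude characters are unchanged.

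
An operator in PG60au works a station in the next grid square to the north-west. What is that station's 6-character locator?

PG50xv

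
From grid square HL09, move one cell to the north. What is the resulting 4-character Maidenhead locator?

Latitude square 9; +1 → 10, wraps to 0, carry into field.
Latitude field L = 11; +1 → 12 = M.
The longitude characters are unchanged.

HM00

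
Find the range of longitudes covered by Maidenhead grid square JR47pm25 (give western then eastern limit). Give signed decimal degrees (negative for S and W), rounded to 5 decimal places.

Field J=9, R=17: +9·20° lon, +17·10° lat → SW at lon 0°, lat 80°.
Square 4, 7: +4·2° lon, +7·1° lat → SW at lon 8°, lat 87°.
Subsquare p=15, m=12: +15·0.0833333° lon, +12·0.0416667° lat → SW at lon 9.25°, lat 87.5°.
Extended square 2, 5: +2·0.00833333° lon, +5·0.00416667° lat → SW at lon 9.26667°, lat 87.5208°.
Cell spans 0.00833333° lon × 0.00416667° lat.
west 9.26667, east 9.27500.

9.26667, 9.27500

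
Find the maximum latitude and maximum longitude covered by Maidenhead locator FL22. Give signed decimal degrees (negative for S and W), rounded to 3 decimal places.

Field F=5, L=11: +5·20° lon, +11·10° lat → SW at lon -80°, lat 20°.
Square 2, 2: +2·2° lon, +2·1° lat → SW at lon -76°, lat 22°.
Cell spans 2° lon × 1° lat. NE corner is SW corner plus one full cell.
latitude 23.000, longitude -74.000.

23.000, -74.000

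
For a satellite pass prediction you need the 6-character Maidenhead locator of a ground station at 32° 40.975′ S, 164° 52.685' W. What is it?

Offset from 180°W / 90°S: lon 15.1219°, lat 57.3171°.
Field: lon ⌊15.1219/20⌋ = 0 → A; lat ⌊57.3171/10⌋ = 5 → F.
Square: lon ⌊15.1219/2⌋ = 7; lat ⌊7.3171/1⌋ = 7.
Subsquare: lon ⌊1.1219/0.0833333⌋ = 13 → n; lat ⌊0.3171/0.0416667⌋ = 7 → h.

AF77nh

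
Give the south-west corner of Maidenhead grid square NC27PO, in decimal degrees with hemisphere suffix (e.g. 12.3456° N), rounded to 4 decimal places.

62.4167° S, 85.2500° E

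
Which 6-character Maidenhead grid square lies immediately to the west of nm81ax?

Longitude subsquare a = 0; −1 → -1, wraps to 23 = x, carry into square.
Longitude square 8; −1 → 7.
The latitude characters are unchanged.

NM71xx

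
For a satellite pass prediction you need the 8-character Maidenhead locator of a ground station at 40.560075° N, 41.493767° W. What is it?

GN90gn04

Add 180° to longitude and 90° to latitude: 138.50623, 130.56007.
Field: 138.50623/20 → 6 → G, 130.56007/10 → 13 → N; chars GN.
Square: 18.50623/2 → 9, 0.56007/1 → 0; chars 90.
Subsquare: 0.50623/0.0833333 → 6 → g, 0.56007/0.0416667 → 13 → n; chars gn.
Extended square: 0.00623/0.00833333 → 0, 0.01841/0.00416667 → 4; chars 04.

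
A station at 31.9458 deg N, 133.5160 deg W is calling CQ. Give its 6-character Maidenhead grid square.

CM31fw

Add 180° to longitude and 90° to latitude: 46.4840, 121.9458.
Field: lon ⌊46.4840/20⌋ = 2 → C; lat ⌊121.9458/10⌋ = 12 → M.
Square: lon ⌊6.4840/2⌋ = 3; lat ⌊1.9458/1⌋ = 1.
Subsquare: lon ⌊0.4840/0.0833333⌋ = 5 → f; lat ⌊0.9458/0.0416667⌋ = 22 → w.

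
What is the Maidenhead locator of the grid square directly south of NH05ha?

Latitude subsquare a = 0; −1 → -1, wraps to 23 = x, carry into square.
Latitude square 5; −1 → 4.
The longitude characters are unchanged.

NH04hx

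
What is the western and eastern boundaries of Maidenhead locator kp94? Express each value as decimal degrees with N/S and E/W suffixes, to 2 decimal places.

Field K=10, P=15: +10·20° lon, +15·10° lat → SW at lon 20°, lat 60°.
Square 9, 4: +9·2° lon, +4·1° lat → SW at lon 38°, lat 64°.
Cell spans 2° lon × 1° lat.
west 38.00° E, east 40.00° E.

38.00° E, 40.00° E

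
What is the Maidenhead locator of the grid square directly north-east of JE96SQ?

JE96tr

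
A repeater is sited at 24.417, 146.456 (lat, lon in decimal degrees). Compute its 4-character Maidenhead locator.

QL34

Shift to the Maidenhead origin (180°W, 90°S): lon 326.46, lat 114.42.
Field: 326.46/20 → 16 → Q, 114.42/10 → 11 → L; chars QL.
Square: 6.46/2 → 3, 4.42/1 → 4; chars 34.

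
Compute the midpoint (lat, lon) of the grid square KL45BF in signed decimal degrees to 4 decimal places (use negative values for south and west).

Field K=10, L=11: +10·20° lon, +11·10° lat → SW at lon 20°, lat 20°.
Square 4, 5: +4·2° lon, +5·1° lat → SW at lon 28°, lat 25°.
Subsquare b=1, f=5: +1·0.0833333° lon, +5·0.0416667° lat → SW at lon 28.0833°, lat 25.2083°.
Cell spans 0.0833333° lon × 0.0416667° lat. Centre is SW corner plus half of each.
latitude 25.2292, longitude 28.1250.

25.2292, 28.1250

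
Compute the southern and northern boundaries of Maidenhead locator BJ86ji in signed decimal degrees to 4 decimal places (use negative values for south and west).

6.3333, 6.3750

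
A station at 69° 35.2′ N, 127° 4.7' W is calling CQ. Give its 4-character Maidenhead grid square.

CP69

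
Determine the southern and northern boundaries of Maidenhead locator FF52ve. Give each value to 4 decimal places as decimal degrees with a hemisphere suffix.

Field F=5, F=5: +5·20° lon, +5·10° lat → SW at lon -80°, lat -40°.
Square 5, 2: +5·2° lon, +2·1° lat → SW at lon -70°, lat -38°.
Subsquare v=21, e=4: +21·0.0833333° lon, +4·0.0416667° lat → SW at lon -68.25°, lat -37.8333°.
Cell spans 0.0833333° lon × 0.0416667° lat.
south 37.8333° S, north 37.7917° S.

37.8333° S, 37.7917° S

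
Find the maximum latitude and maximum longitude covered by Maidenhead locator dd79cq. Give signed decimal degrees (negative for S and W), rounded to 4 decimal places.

-50.2917, -105.7500

Field D=3, D=3: +3·20° lon, +3·10° lat → SW at lon -120°, lat -60°.
Square 7, 9: +7·2° lon, +9·1° lat → SW at lon -106°, lat -51°.
Subsquare c=2, q=16: +2·0.0833333° lon, +16·0.0416667° lat → SW at lon -105.833°, lat -50.3333°.
Cell spans 0.0833333° lon × 0.0416667° lat. NE corner is SW corner plus one full cell.
latitude -50.2917, longitude -105.7500.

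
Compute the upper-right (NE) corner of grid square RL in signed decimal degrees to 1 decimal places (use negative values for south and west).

Field R=17, L=11: +17·20° lon, +11·10° lat → SW at lon 160°, lat 20°.
Cell spans 20° lon × 10° lat. NE corner is SW corner plus one full cell.
latitude 30.0, longitude 180.0.

30.0, 180.0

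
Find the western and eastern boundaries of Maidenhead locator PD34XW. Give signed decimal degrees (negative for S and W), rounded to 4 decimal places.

Field P=15, D=3: +15·20° lon, +3·10° lat → SW at lon 120°, lat -60°.
Square 3, 4: +3·2° lon, +4·1° lat → SW at lon 126°, lat -56°.
Subsquare x=23, w=22: +23·0.0833333° lon, +22·0.0416667° lat → SW at lon 127.917°, lat -55.0833°.
Cell spans 0.0833333° lon × 0.0416667° lat.
west 127.9167, east 128.0000.

127.9167, 128.0000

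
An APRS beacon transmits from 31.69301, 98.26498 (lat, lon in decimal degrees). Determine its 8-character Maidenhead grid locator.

Shift to the Maidenhead origin (180°W, 90°S): lon 278.26498, lat 121.69301.
Field: 278.26498/20 → 13 → N, 121.69301/10 → 12 → M; chars NM.
Square: 18.26498/2 → 9, 1.69301/1 → 1; chars 91.
Subsquare: 0.26498/0.0833333 → 3 → d, 0.69301/0.0416667 → 16 → q; chars dq.
Extended square: 0.01498/0.00833333 → 1, 0.02634/0.00416667 → 6; chars 16.

NM91dq16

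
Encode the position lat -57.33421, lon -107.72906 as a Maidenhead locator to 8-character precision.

DD62dp29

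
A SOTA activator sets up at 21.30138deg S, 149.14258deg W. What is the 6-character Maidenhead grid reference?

BG58kq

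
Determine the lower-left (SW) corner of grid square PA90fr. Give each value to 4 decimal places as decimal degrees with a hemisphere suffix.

89.2917° S, 138.4167° E

Field P=15, A=0: +15·20° lon, +0·10° lat → SW at lon 120°, lat -90°.
Square 9, 0: +9·2° lon, +0·1° lat → SW at lon 138°, lat -90°.
Subsquare f=5, r=17: +5·0.0833333° lon, +17·0.0416667° lat → SW at lon 138.417°, lat -89.2917°.
latitude 89.2917° S, longitude 138.4167° E.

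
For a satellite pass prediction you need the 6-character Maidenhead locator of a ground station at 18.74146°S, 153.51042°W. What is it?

BH31fg

Add 180° to longitude and 90° to latitude: 26.4896, 71.2585.
Field: 26.4896/20 → 1 → B, 71.2585/10 → 7 → H; chars BH.
Square: 6.4896/2 → 3, 1.2585/1 → 1; chars 31.
Subsquare: 0.4896/0.0833333 → 5 → f, 0.2585/0.0416667 → 6 → g; chars fg.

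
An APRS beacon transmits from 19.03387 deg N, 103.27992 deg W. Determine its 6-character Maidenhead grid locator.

DK89ia

Offset from 180°W / 90°S: lon 76.7201°, lat 109.0339°.
Field (20°×10°, letters A–R): lon ⌊76.7201/20⌋ = 3 → D; lat ⌊109.0339/10⌋ = 10 → K.
Square (2°×1°, digits 0–9): lon ⌊16.7201/2⌋ = 8; lat ⌊9.0339/1⌋ = 9.
Subsquare (5′×2.5′, letters a–x): lon ⌊0.7201/0.0833333⌋ = 8 → i; lat ⌊0.0339/0.0416667⌋ = 0 → a.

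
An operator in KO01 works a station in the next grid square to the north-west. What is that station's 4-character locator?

JO92

Longitude square 0; −1 → -1, wraps to 9, carry into field.
Longitude field K = 10; −1 → 9 = J.
Latitude square 1; +1 → 2.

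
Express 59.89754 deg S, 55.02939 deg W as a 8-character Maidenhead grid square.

Offset from 180°W / 90°S: lon 124.97061°, lat 30.10246°.
Field (20°×10°, letters A–R): 124.97061/20 → 6 → G, 30.10246/10 → 3 → D; chars GD.
Square (2°×1°, digits 0–9): 4.97061/2 → 2, 0.10246/1 → 0; chars 20.
Subsquare (5′×2.5′, letters a–x): 0.97061/0.0833333 → 11 → l, 0.10246/0.0416667 → 2 → c; chars lc.
Extended square (30″×15″, digits 0–9): 0.05394/0.00833333 → 6, 0.01913/0.00416667 → 4; chars 64.

GD20lc64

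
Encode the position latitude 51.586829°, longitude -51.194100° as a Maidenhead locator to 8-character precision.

Add 180° to longitude and 90° to latitude: 128.80590, 141.58683.
Field (20°×10°, letters A–R): 128.80590/20 → 6 → G, 141.58683/10 → 14 → O; chars GO.
Square (2°×1°, digits 0–9): 8.80590/2 → 4, 1.58683/1 → 1; chars 41.
Subsquare (5′×2.5′, letters a–x): 0.80590/0.0833333 → 9 → j, 0.58683/0.0416667 → 14 → o; chars jo.
Extended square (30″×15″, digits 0–9): 0.05590/0.00833333 → 6, 0.00350/0.00416667 → 0; chars 60.

GO41jo60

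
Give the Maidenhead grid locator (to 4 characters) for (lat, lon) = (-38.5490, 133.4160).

PF61

Add 180° to longitude and 90° to latitude: 313.42, 51.45.
Field: lon ⌊313.42/20⌋ = 15 → P; lat ⌊51.45/10⌋ = 5 → F.
Square: lon ⌊13.42/2⌋ = 6; lat ⌊1.45/1⌋ = 1.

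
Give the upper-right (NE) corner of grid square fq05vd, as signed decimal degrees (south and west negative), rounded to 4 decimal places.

Field F=5, Q=16: +5·20° lon, +16·10° lat → SW at lon -80°, lat 70°.
Square 0, 5: +0·2° lon, +5·1° lat → SW at lon -80°, lat 75°.
Subsquare v=21, d=3: +21·0.0833333° lon, +3·0.0416667° lat → SW at lon -78.25°, lat 75.125°.
Cell spans 0.0833333° lon × 0.0416667° lat. NE corner is SW corner plus one full cell.
latitude 75.1667, longitude -78.1667.

75.1667, -78.1667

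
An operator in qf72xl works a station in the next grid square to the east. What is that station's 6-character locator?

QF82al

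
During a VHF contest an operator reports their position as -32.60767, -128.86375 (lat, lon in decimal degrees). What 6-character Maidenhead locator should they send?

Add 180° to longitude and 90° to latitude: 51.1362, 57.3923.
Field (20°×10°, letters A–R): 51.1362/20 → 2 → C, 57.3923/10 → 5 → F; chars CF.
Square (2°×1°, digits 0–9): 11.1362/2 → 5, 7.3923/1 → 7; chars 57.
Subsquare (5′×2.5′, letters a–x): 1.1362/0.0833333 → 13 → n, 0.3923/0.0416667 → 9 → j; chars nj.

CF57nj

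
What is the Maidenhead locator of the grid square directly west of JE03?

Longitude square 0; −1 → -1, wraps to 9, carry into field.
Longitude field J = 9; −1 → 8 = I.
The latitude characters are unchanged.

IE93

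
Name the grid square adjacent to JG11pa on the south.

JG10px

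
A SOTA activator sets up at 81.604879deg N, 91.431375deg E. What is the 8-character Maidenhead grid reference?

NR51ro15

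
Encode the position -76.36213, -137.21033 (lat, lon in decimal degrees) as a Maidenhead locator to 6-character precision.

CB13jp

Add 180° to longitude and 90° to latitude: 42.7897, 13.6379.
Field: lon ⌊42.7897/20⌋ = 2 → C; lat ⌊13.6379/10⌋ = 1 → B.
Square: lon ⌊2.7897/2⌋ = 1; lat ⌊3.6379/1⌋ = 3.
Subsquare: lon ⌊0.7897/0.0833333⌋ = 9 → j; lat ⌊0.6379/0.0416667⌋ = 15 → p.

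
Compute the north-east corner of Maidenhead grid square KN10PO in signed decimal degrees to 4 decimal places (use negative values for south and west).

40.6250, 23.3333

Field K=10, N=13: +10·20° lon, +13·10° lat → SW at lon 20°, lat 40°.
Square 1, 0: +1·2° lon, +0·1° lat → SW at lon 22°, lat 40°.
Subsquare p=15, o=14: +15·0.0833333° lon, +14·0.0416667° lat → SW at lon 23.25°, lat 40.5833°.
Cell spans 0.0833333° lon × 0.0416667° lat. NE corner is SW corner plus one full cell.
latitude 40.6250, longitude 23.3333.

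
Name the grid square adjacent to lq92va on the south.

Latitude subsquare a = 0; −1 → -1, wraps to 23 = x, carry into square.
Latitude square 2; −1 → 1.
The longitude characters are unchanged.

LQ91vx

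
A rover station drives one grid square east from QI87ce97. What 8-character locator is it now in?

Longitude extended square 9; +1 → 10, wraps to 0, carry into subsquare.
Longitude subsquare c = 2; +1 → 3 = d.
The latitude characters are unchanged.

QI87de07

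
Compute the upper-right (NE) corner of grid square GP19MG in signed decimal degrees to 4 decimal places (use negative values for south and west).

Field G=6, P=15: +6·20° lon, +15·10° lat → SW at lon -60°, lat 60°.
Square 1, 9: +1·2° lon, +9·1° lat → SW at lon -58°, lat 69°.
Subsquare m=12, g=6: +12·0.0833333° lon, +6·0.0416667° lat → SW at lon -57°, lat 69.25°.
Cell spans 0.0833333° lon × 0.0416667° lat. NE corner is SW corner plus one full cell.
latitude 69.2917, longitude -56.9167.

69.2917, -56.9167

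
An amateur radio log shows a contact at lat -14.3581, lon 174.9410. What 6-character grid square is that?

Offset from 180°W / 90°S: lon 354.9410°, lat 75.6419°.
Field: lon ⌊354.9410/20⌋ = 17 → R; lat ⌊75.6419/10⌋ = 7 → H.
Square: lon ⌊14.9410/2⌋ = 7; lat ⌊5.6419/1⌋ = 5.
Subsquare: lon ⌊0.9410/0.0833333⌋ = 11 → l; lat ⌊0.6419/0.0416667⌋ = 15 → p.

RH75lp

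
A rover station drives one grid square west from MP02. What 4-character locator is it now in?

Longitude square 0; −1 → -1, wraps to 9, carry into field.
Longitude field M = 12; −1 → 11 = L.
The latitude characters are unchanged.

LP92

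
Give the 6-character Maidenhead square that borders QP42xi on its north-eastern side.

QP52aj

Longitude subsquare x = 23; +1 → 24, wraps to 0 = a, carry into square.
Longitude square 4; +1 → 5.
Latitude subsquare i = 8; +1 → 9 = j.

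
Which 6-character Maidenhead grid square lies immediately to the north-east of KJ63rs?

KJ63st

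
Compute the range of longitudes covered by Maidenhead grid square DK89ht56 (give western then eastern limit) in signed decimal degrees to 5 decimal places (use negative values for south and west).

-103.37500, -103.36667

Field D=3, K=10: +3·20° lon, +10·10° lat → SW at lon -120°, lat 10°.
Square 8, 9: +8·2° lon, +9·1° lat → SW at lon -104°, lat 19°.
Subsquare h=7, t=19: +7·0.0833333° lon, +19·0.0416667° lat → SW at lon -103.417°, lat 19.7917°.
Extended square 5, 6: +5·0.00833333° lon, +6·0.00416667° lat → SW at lon -103.375°, lat 19.8167°.
Cell spans 0.00833333° lon × 0.00416667° lat.
west -103.37500, east -103.36667.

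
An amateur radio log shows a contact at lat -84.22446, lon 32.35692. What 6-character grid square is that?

KA65es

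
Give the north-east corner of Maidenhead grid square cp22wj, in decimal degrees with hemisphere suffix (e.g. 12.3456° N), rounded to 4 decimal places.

62.4167° N, 134.0833° W

Field C=2, P=15: +2·20° lon, +15·10° lat → SW at lon -140°, lat 60°.
Square 2, 2: +2·2° lon, +2·1° lat → SW at lon -136°, lat 62°.
Subsquare w=22, j=9: +22·0.0833333° lon, +9·0.0416667° lat → SW at lon -134.167°, lat 62.375°.
Cell spans 0.0833333° lon × 0.0416667° lat. NE corner is SW corner plus one full cell.
latitude 62.4167° N, longitude 134.0833° W.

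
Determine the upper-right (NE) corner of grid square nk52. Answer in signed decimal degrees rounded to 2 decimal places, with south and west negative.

Field N=13, K=10: +13·20° lon, +10·10° lat → SW at lon 80°, lat 10°.
Square 5, 2: +5·2° lon, +2·1° lat → SW at lon 90°, lat 12°.
Cell spans 2° lon × 1° lat. NE corner is SW corner plus one full cell.
latitude 13.00, longitude 92.00.

13.00, 92.00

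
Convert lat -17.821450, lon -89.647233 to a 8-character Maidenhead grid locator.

EH52ee22

Add 180° to longitude and 90° to latitude: 90.35277, 72.17855.
Field (20°×10°, letters A–R): 90.35277/20 → 4 → E, 72.17855/10 → 7 → H; chars EH.
Square (2°×1°, digits 0–9): 10.35277/2 → 5, 2.17855/1 → 2; chars 52.
Subsquare (5′×2.5′, letters a–x): 0.35277/0.0833333 → 4 → e, 0.17855/0.0416667 → 4 → e; chars ee.
Extended square (30″×15″, digits 0–9): 0.01943/0.00833333 → 2, 0.01188/0.00416667 → 2; chars 22.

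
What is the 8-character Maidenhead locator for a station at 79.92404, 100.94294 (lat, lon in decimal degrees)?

OQ09lw31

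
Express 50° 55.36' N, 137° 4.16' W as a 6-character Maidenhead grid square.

CO10lw

Add 180° to longitude and 90° to latitude: 42.9307, 140.9227.
Field: lon ⌊42.9307/20⌋ = 2 → C; lat ⌊140.9227/10⌋ = 14 → O.
Square: lon ⌊2.9307/2⌋ = 1; lat ⌊0.9227/1⌋ = 0.
Subsquare: lon ⌊0.9307/0.0833333⌋ = 11 → l; lat ⌊0.9227/0.0416667⌋ = 22 → w.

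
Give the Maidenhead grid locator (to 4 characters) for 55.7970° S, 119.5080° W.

DD04

Offset from 180°W / 90°S: lon 60.49°, lat 34.20°.
Field: lon ⌊60.49/20⌋ = 3 → D; lat ⌊34.20/10⌋ = 3 → D.
Square: lon ⌊0.49/2⌋ = 0; lat ⌊4.20/1⌋ = 4.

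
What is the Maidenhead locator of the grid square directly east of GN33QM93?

Longitude extended square 9; +1 → 10, wraps to 0, carry into subsquare.
Longitude subsquare q = 16; +1 → 17 = r.
The latitude characters are unchanged.

GN33rm03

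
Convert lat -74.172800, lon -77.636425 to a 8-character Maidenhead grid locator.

FB15et38

Add 180° to longitude and 90° to latitude: 102.36357, 15.82720.
Field (20°×10°, letters A–R): lon ⌊102.36357/20⌋ = 5 → F; lat ⌊15.82720/10⌋ = 1 → B.
Square (2°×1°, digits 0–9): lon ⌊2.36357/2⌋ = 1; lat ⌊5.82720/1⌋ = 5.
Subsquare (5′×2.5′, letters a–x): lon ⌊0.36357/0.0833333⌋ = 4 → e; lat ⌊0.82720/0.0416667⌋ = 19 → t.
Extended square (30″×15″, digits 0–9): lon ⌊0.03024/0.00833333⌋ = 3; lat ⌊0.03553/0.00416667⌋ = 8.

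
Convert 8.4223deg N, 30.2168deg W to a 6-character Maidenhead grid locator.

HJ48vk

Shift to the Maidenhead origin (180°W, 90°S): lon 149.7832, lat 98.4223.
Field (20°×10°, letters A–R): 149.7832/20 → 7 → H, 98.4223/10 → 9 → J; chars HJ.
Square (2°×1°, digits 0–9): 9.7832/2 → 4, 8.4223/1 → 8; chars 48.
Subsquare (5′×2.5′, letters a–x): 1.7832/0.0833333 → 21 → v, 0.4223/0.0416667 → 10 → k; chars vk.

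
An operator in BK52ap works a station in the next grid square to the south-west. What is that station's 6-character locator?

BK42xo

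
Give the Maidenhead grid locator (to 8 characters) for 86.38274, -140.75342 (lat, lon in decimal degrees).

Offset from 180°W / 90°S: lon 39.24658°, lat 176.38274°.
Field: lon ⌊39.24658/20⌋ = 1 → B; lat ⌊176.38274/10⌋ = 17 → R.
Square: lon ⌊19.24658/2⌋ = 9; lat ⌊6.38274/1⌋ = 6.
Subsquare: lon ⌊1.24658/0.0833333⌋ = 14 → o; lat ⌊0.38274/0.0416667⌋ = 9 → j.
Extended square: lon ⌊0.07991/0.00833333⌋ = 9; lat ⌊0.00774/0.00416667⌋ = 1.

BR96oj91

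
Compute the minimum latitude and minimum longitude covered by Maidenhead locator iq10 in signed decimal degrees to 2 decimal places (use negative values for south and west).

70.00, -18.00

Field I=8, Q=16: +8·20° lon, +16·10° lat → SW at lon -20°, lat 70°.
Square 1, 0: +1·2° lon, +0·1° lat → SW at lon -18°, lat 70°.
latitude 70.00, longitude -18.00.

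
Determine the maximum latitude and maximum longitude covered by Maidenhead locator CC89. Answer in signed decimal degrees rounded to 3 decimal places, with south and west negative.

-60.000, -122.000

Field C=2, C=2: +2·20° lon, +2·10° lat → SW at lon -140°, lat -70°.
Square 8, 9: +8·2° lon, +9·1° lat → SW at lon -124°, lat -61°.
Cell spans 2° lon × 1° lat. NE corner is SW corner plus one full cell.
latitude -60.000, longitude -122.000.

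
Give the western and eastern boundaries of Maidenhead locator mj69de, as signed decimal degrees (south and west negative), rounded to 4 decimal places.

72.2500, 72.3333

Field M=12, J=9: +12·20° lon, +9·10° lat → SW at lon 60°, lat 0°.
Square 6, 9: +6·2° lon, +9·1° lat → SW at lon 72°, lat 9°.
Subsquare d=3, e=4: +3·0.0833333° lon, +4·0.0416667° lat → SW at lon 72.25°, lat 9.16667°.
Cell spans 0.0833333° lon × 0.0416667° lat.
west 72.2500, east 72.3333.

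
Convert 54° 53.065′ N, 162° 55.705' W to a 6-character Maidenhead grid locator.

AO84mv

Shift to the Maidenhead origin (180°W, 90°S): lon 17.0716, lat 144.8844.
Field (20°×10°, letters A–R): lon ⌊17.0716/20⌋ = 0 → A; lat ⌊144.8844/10⌋ = 14 → O.
Square (2°×1°, digits 0–9): lon ⌊17.0716/2⌋ = 8; lat ⌊4.8844/1⌋ = 4.
Subsquare (5′×2.5′, letters a–x): lon ⌊1.0716/0.0833333⌋ = 12 → m; lat ⌊0.8844/0.0416667⌋ = 21 → v.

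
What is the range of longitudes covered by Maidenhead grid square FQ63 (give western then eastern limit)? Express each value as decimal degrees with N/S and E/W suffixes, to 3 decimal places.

68.000° W, 66.000° W

Field F=5, Q=16: +5·20° lon, +16·10° lat → SW at lon -80°, lat 70°.
Square 6, 3: +6·2° lon, +3·1° lat → SW at lon -68°, lat 73°.
Cell spans 2° lon × 1° lat.
west 68.000° W, east 66.000° W.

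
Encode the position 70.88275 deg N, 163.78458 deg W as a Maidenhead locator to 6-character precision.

Offset from 180°W / 90°S: lon 16.2154°, lat 160.8827°.
Field (20°×10°, letters A–R): lon ⌊16.2154/20⌋ = 0 → A; lat ⌊160.8827/10⌋ = 16 → Q.
Square (2°×1°, digits 0–9): lon ⌊16.2154/2⌋ = 8; lat ⌊0.8827/1⌋ = 0.
Subsquare (5′×2.5′, letters a–x): lon ⌊0.2154/0.0833333⌋ = 2 → c; lat ⌊0.8827/0.0416667⌋ = 21 → v.

AQ80cv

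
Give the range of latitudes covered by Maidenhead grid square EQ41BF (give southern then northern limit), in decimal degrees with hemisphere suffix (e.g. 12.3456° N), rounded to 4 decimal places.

71.2083° N, 71.2500° N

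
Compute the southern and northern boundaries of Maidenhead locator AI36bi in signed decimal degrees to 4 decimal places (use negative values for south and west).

Field A=0, I=8: +0·20° lon, +8·10° lat → SW at lon -180°, lat -10°.
Square 3, 6: +3·2° lon, +6·1° lat → SW at lon -174°, lat -4°.
Subsquare b=1, i=8: +1·0.0833333° lon, +8·0.0416667° lat → SW at lon -173.917°, lat -3.66667°.
Cell spans 0.0833333° lon × 0.0416667° lat.
south -3.6667, north -3.6250.

-3.6667, -3.6250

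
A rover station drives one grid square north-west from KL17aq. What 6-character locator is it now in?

KL07xr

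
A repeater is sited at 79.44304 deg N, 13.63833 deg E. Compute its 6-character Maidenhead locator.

Offset from 180°W / 90°S: lon 193.6383°, lat 169.4430°.
Field: lon ⌊193.6383/20⌋ = 9 → J; lat ⌊169.4430/10⌋ = 16 → Q.
Square: lon ⌊13.6383/2⌋ = 6; lat ⌊9.4430/1⌋ = 9.
Subsquare: lon ⌊1.6383/0.0833333⌋ = 19 → t; lat ⌊0.4430/0.0416667⌋ = 10 → k.

JQ69tk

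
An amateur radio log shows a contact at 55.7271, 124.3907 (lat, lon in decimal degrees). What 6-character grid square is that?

PO25er

Add 180° to longitude and 90° to latitude: 304.3907, 145.7271.
Field: lon ⌊304.3907/20⌋ = 15 → P; lat ⌊145.7271/10⌋ = 14 → O.
Square: lon ⌊4.3907/2⌋ = 2; lat ⌊5.7271/1⌋ = 5.
Subsquare: lon ⌊0.3907/0.0833333⌋ = 4 → e; lat ⌊0.7271/0.0416667⌋ = 17 → r.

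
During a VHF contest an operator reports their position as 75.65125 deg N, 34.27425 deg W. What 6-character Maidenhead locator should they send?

Shift to the Maidenhead origin (180°W, 90°S): lon 145.7258, lat 165.6513.
Field (20°×10°, letters A–R): 145.7258/20 → 7 → H, 165.6513/10 → 16 → Q; chars HQ.
Square (2°×1°, digits 0–9): 5.7258/2 → 2, 5.6513/1 → 5; chars 25.
Subsquare (5′×2.5′, letters a–x): 1.7258/0.0833333 → 20 → u, 0.6513/0.0416667 → 15 → p; chars up.

HQ25up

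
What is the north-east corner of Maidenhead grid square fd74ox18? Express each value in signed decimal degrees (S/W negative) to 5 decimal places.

-55.00417, -64.81667

Field F=5, D=3: +5·20° lon, +3·10° lat → SW at lon -80°, lat -60°.
Square 7, 4: +7·2° lon, +4·1° lat → SW at lon -66°, lat -56°.
Subsquare o=14, x=23: +14·0.0833333° lon, +23·0.0416667° lat → SW at lon -64.8333°, lat -55.0417°.
Extended square 1, 8: +1·0.00833333° lon, +8·0.00416667° lat → SW at lon -64.825°, lat -55.0083°.
Cell spans 0.00833333° lon × 0.00416667° lat. NE corner is SW corner plus one full cell.
latitude -55.00417, longitude -64.81667.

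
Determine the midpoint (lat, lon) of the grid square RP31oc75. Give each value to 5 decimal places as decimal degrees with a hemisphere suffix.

Field R=17, P=15: +17·20° lon, +15·10° lat → SW at lon 160°, lat 60°.
Square 3, 1: +3·2° lon, +1·1° lat → SW at lon 166°, lat 61°.
Subsquare o=14, c=2: +14·0.0833333° lon, +2·0.0416667° lat → SW at lon 167.167°, lat 61.0833°.
Extended square 7, 5: +7·0.00833333° lon, +5·0.00416667° lat → SW at lon 167.225°, lat 61.1042°.
Cell spans 0.00833333° lon × 0.00416667° lat. Centre is SW corner plus half of each.
latitude 61.10625° N, longitude 167.22917° E.

61.10625° N, 167.22917° E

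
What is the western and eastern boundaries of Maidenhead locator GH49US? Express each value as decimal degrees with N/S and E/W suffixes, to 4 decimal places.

50.3333° W, 50.2500° W

Field G=6, H=7: +6·20° lon, +7·10° lat → SW at lon -60°, lat -20°.
Square 4, 9: +4·2° lon, +9·1° lat → SW at lon -52°, lat -11°.
Subsquare u=20, s=18: +20·0.0833333° lon, +18·0.0416667° lat → SW at lon -50.3333°, lat -10.25°.
Cell spans 0.0833333° lon × 0.0416667° lat.
west 50.3333° W, east 50.2500° W.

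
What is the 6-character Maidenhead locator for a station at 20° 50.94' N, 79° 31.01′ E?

ML90su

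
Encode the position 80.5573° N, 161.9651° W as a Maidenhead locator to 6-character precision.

AR90an

Add 180° to longitude and 90° to latitude: 18.0349, 170.5573.
Field: 18.0349/20 → 0 → A, 170.5573/10 → 17 → R; chars AR.
Square: 18.0349/2 → 9, 0.5573/1 → 0; chars 90.
Subsquare: 0.0349/0.0833333 → 0 → a, 0.5573/0.0416667 → 13 → n; chars an.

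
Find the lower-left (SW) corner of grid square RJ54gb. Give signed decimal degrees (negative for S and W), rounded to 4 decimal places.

4.0417, 170.5000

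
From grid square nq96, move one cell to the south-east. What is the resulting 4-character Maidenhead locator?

OQ05

Longitude square 9; +1 → 10, wraps to 0, carry into field.
Longitude field N = 13; +1 → 14 = O.
Latitude square 6; −1 → 5.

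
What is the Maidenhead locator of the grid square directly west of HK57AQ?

HK47xq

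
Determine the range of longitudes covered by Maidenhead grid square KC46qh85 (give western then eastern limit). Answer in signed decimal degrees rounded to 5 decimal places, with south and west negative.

Field K=10, C=2: +10·20° lon, +2·10° lat → SW at lon 20°, lat -70°.
Square 4, 6: +4·2° lon, +6·1° lat → SW at lon 28°, lat -64°.
Subsquare q=16, h=7: +16·0.0833333° lon, +7·0.0416667° lat → SW at lon 29.3333°, lat -63.7083°.
Extended square 8, 5: +8·0.00833333° lon, +5·0.00416667° lat → SW at lon 29.4°, lat -63.6875°.
Cell spans 0.00833333° lon × 0.00416667° lat.
west 29.40000, east 29.40833.

29.40000, 29.40833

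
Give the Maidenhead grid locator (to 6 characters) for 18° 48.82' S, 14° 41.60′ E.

JH71ie

Shift to the Maidenhead origin (180°W, 90°S): lon 194.6933, lat 71.1863.
Field: lon ⌊194.6933/20⌋ = 9 → J; lat ⌊71.1863/10⌋ = 7 → H.
Square: lon ⌊14.6933/2⌋ = 7; lat ⌊1.1863/1⌋ = 1.
Subsquare: lon ⌊0.6933/0.0833333⌋ = 8 → i; lat ⌊0.1863/0.0416667⌋ = 4 → e.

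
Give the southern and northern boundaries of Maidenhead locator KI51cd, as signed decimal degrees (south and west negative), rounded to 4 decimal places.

-8.8750, -8.8333

Field K=10, I=8: +10·20° lon, +8·10° lat → SW at lon 20°, lat -10°.
Square 5, 1: +5·2° lon, +1·1° lat → SW at lon 30°, lat -9°.
Subsquare c=2, d=3: +2·0.0833333° lon, +3·0.0416667° lat → SW at lon 30.1667°, lat -8.875°.
Cell spans 0.0833333° lon × 0.0416667° lat.
south -8.8750, north -8.8333.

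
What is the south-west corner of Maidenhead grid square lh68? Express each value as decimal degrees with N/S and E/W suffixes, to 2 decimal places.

12.00° S, 52.00° E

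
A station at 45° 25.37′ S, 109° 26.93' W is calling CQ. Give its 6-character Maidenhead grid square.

DE54gn

Offset from 180°W / 90°S: lon 70.5512°, lat 44.5772°.
Field: lon ⌊70.5512/20⌋ = 3 → D; lat ⌊44.5772/10⌋ = 4 → E.
Square: lon ⌊10.5512/2⌋ = 5; lat ⌊4.5772/1⌋ = 4.
Subsquare: lon ⌊0.5512/0.0833333⌋ = 6 → g; lat ⌊0.5772/0.0416667⌋ = 13 → n.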